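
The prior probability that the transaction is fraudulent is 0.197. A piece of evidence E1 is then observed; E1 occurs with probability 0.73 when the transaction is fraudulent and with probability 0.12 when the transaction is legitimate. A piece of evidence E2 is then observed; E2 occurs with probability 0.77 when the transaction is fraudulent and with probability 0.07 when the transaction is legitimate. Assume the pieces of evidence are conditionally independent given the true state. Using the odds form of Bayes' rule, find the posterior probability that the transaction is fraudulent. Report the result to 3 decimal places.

Prior odds = 0.197/(1−0.197) = 0.24533. In log-odds, ln(0.24533) = -1.4052.
Add log likelihood ratios: ln(6.0833) + ln(11.000) = 4.2034.
Posterior log-odds = 2.7983, so posterior odds = exp(2.7983) = 16.417. Converting, P(H|E) = 16.417/17.417 = 0.943.

Posterior probability ≈ 0.943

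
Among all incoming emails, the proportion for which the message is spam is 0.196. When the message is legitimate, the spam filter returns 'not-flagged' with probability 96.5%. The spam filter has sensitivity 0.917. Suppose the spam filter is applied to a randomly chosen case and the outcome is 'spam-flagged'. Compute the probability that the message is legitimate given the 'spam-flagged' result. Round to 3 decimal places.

P(¬H | E) ≈ 0.135

Write H for 'the message is spam'. Prior odds H:¬H = 0.196/0.804 = 0.24378. For the 'spam-flagged' outcome, the likelihood ratio is 0.917/0.035 = 26.200.
Posterior odds = 0.24378 × 26.200 = 6.3871, so P(H|E) = 6.3871/(1+6.3871) = 0.865. Then P(¬H|E) = 1 − 0.865 = 0.135.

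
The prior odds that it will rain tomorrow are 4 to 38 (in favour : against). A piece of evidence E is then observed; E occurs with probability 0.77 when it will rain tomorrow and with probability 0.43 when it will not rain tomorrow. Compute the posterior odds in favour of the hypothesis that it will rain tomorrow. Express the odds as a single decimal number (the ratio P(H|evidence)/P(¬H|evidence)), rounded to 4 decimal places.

Posterior odds ≈ 0.1885

Prior odds = 4/38 = 0.10526.
Likelihood ratio for E = 0.77/0.43 = 1.7907.
Posterior odds = prior odds × LR = 0.18849.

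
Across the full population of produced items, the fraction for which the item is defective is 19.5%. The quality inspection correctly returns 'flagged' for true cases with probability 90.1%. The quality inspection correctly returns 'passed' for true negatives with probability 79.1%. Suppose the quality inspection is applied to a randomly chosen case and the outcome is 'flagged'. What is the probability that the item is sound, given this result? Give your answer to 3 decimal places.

Let H be the event that the item is defective. P(H) = 0.195, so P(¬H) = 0.805. With E the 'flagged' result, P(E|H) = 0.901 and P(E|¬H) = 0.209.
P(E) = 0.901·0.195 + 0.209·0.805 = 0.17570 + 0.16824 = 0.34394.
By Bayes' theorem, P(H|E) = 0.17570 / 0.34394 = 0.511. Hence P(¬H|E) = 1 − 0.511 = 0.489.

P(¬H | E) ≈ 0.489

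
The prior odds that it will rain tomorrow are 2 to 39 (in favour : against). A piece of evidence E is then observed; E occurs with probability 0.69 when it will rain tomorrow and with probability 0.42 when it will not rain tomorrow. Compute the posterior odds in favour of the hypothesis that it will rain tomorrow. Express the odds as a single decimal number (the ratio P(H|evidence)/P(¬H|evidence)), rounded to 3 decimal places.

Posterior odds ≈ 0.084

Prior odds = 2/39 = 0.051282.
Likelihood ratio for E = 0.69/0.42 = 1.6429.
Posterior odds = prior odds × LR = 0.084249.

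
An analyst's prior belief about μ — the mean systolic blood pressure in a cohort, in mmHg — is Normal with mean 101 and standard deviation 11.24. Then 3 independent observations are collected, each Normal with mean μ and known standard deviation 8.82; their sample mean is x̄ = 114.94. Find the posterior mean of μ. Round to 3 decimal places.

Posterior mean ≈ 112.566

With known σ, the Normal prior is conjugate. Weight on the data is w = (n/σ²)/(n/σ² + 1/τ₀²) = 0.0385642/(0.0385642+0.00791530) = 0.82970.
Posterior mean = w·x̄ + (1−w)·μ₀ = 0.82970·114.94 + 0.17030·101 = 112.566.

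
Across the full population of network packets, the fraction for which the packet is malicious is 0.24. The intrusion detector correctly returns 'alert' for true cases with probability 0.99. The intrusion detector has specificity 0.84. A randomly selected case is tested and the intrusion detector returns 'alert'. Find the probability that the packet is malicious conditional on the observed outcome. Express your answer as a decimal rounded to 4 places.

P(H | E) ≈ 0.6615

Write H for 'the packet is malicious'. Prior odds H:¬H = 0.24/0.76 = 0.31579. For the 'alert' outcome, the likelihood ratio is 0.99/0.16 = 6.1875.
Posterior odds = 0.31579 × 6.1875 = 1.9539, so P(H|E) = 1.9539/(1+1.9539) = 0.6615.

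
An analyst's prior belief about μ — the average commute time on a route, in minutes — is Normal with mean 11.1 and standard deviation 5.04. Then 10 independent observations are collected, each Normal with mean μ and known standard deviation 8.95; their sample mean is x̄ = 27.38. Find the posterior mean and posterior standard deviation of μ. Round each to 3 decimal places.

Prior precision 1/τ₀² = 1/5.04² = 0.0393676; data precision n/σ² = 10/8.95² = 0.124840.
Posterior precision = 0.0393676 + 0.124840 = 0.164208, giving posterior SD = 1/√0.164208 = 2.468.
Posterior mean = (0.0393676·11.1 + 0.124840·27.38) / 0.164208 = 23.477.

Posterior mean ≈ 23.477; posterior SD ≈ 2.468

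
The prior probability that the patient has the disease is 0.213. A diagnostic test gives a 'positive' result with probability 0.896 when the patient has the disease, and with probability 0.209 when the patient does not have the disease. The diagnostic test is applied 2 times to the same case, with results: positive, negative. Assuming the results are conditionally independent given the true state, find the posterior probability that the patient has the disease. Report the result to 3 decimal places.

Posterior P(H) ≈ 0.132

With H the event that the patient has the disease, the joint likelihood of the observed sequence is P(data|H) = 0.896·0.104 = 0.093184 and P(data|¬H) = 0.209·0.791 = 0.16532.
Bayes: P(H|data) = 0.213·0.093184 / (0.213·0.093184 + 0.787·0.16532) = 0.019848/0.14995 = 0.1324.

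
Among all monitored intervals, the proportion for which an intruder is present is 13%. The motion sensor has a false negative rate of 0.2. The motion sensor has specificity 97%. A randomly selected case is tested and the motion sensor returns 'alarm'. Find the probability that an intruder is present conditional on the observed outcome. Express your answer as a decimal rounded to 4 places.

Write H for 'an intruder is present'. Prior odds H:¬H = 0.13/0.87 = 0.14943. For the 'alarm' outcome, the likelihood ratio is 0.8/0.03 = 26.667.
Posterior odds = 0.14943 × 26.667 = 3.9847, so P(H|E) = 3.9847/(1+3.9847) = 0.7994.

P(H | E) ≈ 0.7994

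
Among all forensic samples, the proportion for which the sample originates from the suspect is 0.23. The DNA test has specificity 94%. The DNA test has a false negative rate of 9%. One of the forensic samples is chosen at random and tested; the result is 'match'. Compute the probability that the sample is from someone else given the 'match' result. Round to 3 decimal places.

Write H for 'the sample originates from the suspect'. Prior odds H:¬H = 0.23/0.77 = 0.29870. For the 'match' outcome, the likelihood ratio is 0.91/0.06 = 15.167.
Posterior odds = 0.29870 × 15.167 = 4.5303, so P(H|E) = 4.5303/(1+4.5303) = 0.819. Then P(¬H|E) = 1 − 0.819 = 0.181.

P(¬H | E) ≈ 0.181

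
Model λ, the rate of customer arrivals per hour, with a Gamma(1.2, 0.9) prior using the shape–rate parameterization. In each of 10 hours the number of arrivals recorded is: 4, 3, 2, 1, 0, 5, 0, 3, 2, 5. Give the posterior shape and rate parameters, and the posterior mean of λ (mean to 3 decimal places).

Total count ∑xᵢ = 25 over n = 10 hours.
Gamma is conjugate to the Poisson likelihood: posterior is Gamma(shape = 1.2+25 = 26.2, rate = 0.9+10 = 10.9).
Posterior mean = shape/rate = 26.2/10.9 = 2.404.

Posterior: Gamma(shape=26.2, rate=10.9); mean ≈ 2.404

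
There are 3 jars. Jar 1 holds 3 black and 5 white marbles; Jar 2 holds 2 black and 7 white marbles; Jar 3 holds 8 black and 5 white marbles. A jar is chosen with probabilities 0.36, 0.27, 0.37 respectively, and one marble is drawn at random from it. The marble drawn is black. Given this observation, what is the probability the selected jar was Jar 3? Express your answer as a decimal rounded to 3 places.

P(black|Jar 1) = 0.375; P(black|Jar 2) = 0.2222; P(black|Jar 3) = 0.6154.
Prior × likelihood for each source: 0.36·0.375=0.1350, 0.27·0.2222=0.06000, 0.37·0.6154=0.2277. Summing gives P(black) = 0.42269.
P(Jar 3 | black) = 0.2277 / 0.42269 = 0.539.

Posterior probability ≈ 0.539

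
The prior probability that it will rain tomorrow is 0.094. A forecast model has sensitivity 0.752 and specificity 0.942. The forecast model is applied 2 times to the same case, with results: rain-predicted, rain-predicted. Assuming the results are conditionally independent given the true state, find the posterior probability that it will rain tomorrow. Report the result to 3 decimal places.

Let H be the event that it will rain tomorrow; start with P(H) = 0.094. P('rain-predicted'|H) = 0.752, P('rain-predicted'|¬H) = 0.058.
Update on result 1 ('rain-predicted'): P(H) ← 0.752·0.0940 / (0.752·0.0940 + 0.058·0.9060) = 0.070688/0.12324 = 0.5736.
Update on result 2 ('rain-predicted'): P(H) ← 0.752·0.5736 / (0.752·0.5736 + 0.058·0.4264) = 0.43135/0.45608 = 0.9458.

Posterior P(H) ≈ 0.946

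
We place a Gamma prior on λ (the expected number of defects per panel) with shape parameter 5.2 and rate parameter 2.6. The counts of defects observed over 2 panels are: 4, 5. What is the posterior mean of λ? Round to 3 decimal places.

Posterior mean ≈ 3.087

Total count ∑xᵢ = 9 over n = 2 panels.
Gamma is conjugate to the Poisson likelihood: posterior is Gamma(shape = 5.2+9 = 14.2, rate = 2.6+2 = 4.6).
E[λ | data] = 14.2/4.6 = 3.087.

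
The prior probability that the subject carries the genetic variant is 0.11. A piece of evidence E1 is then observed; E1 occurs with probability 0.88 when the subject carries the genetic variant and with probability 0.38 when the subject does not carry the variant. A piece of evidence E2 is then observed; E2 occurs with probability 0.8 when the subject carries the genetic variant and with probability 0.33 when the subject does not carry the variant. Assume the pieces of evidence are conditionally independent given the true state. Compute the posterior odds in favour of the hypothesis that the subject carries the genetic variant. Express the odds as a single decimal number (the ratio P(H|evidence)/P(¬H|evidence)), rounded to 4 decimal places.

Posterior odds ≈ 0.6939

Prior odds = 0.11/(1−0.11) = 0.12360. In log-odds, ln(0.12360) = -2.0907.
Add log likelihood ratios: ln(2.3158) + ln(2.4242) = 1.7253.
Posterior log-odds = -0.36547, so posterior odds = exp(-0.36547) = 0.69387.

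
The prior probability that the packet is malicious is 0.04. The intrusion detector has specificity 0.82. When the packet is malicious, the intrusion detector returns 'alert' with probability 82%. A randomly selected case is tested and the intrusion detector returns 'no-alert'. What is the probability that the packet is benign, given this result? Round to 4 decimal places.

Write H for 'the packet is malicious'. Prior odds H:¬H = 0.04/0.96 = 0.041667. For the 'no-alert' outcome, the likelihood ratio is 0.18/0.82 = 0.21951.
Posterior odds = 0.041667 × 0.21951 = 0.0091463, so P(H|E) = 0.0091463/(1+0.0091463) = 0.0091. Then P(¬H|E) = 1 − 0.0091 = 0.9909.

P(¬H | E) ≈ 0.9909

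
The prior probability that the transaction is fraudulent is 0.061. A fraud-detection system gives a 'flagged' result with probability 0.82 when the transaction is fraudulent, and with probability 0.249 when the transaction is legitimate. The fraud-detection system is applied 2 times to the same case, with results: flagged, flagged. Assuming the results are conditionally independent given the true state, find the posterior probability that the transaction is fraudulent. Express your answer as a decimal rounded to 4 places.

With H the event that the transaction is fraudulent, the joint likelihood of the observed sequence is P(data|H) = 0.82·0.82 = 0.67240 and P(data|¬H) = 0.249·0.249 = 0.062001.
Bayes: P(H|data) = 0.061·0.67240 / (0.061·0.67240 + 0.939·0.062001) = 0.041016/0.099235 = 0.4133.

Posterior P(H) ≈ 0.4133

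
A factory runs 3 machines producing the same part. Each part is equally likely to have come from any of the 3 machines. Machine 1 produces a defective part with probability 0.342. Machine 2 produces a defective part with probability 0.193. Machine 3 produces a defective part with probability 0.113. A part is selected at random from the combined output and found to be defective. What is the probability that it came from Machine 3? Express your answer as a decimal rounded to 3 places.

Tabulate prior·likelihood by source: [1] prior 0.333333, lik 0.342, product 0.1140; [2] prior 0.333333, lik 0.193, product 0.06433; [3] prior 0.333333, lik 0.113, product 0.03767.
Normalizing constant = 0.21600; the posterior for Machine 3 is its product over the sum, 0.03767/0.21600 = 0.174.

Posterior probability ≈ 0.174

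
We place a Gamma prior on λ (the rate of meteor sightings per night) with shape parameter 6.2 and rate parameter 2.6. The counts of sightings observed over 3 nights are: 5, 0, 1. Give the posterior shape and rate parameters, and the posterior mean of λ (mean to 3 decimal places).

Posterior: Gamma(shape=12.2, rate=5.6); mean ≈ 2.179

Total count ∑xᵢ = 6 over n = 3 nights.
Gamma is conjugate to the Poisson likelihood: posterior is Gamma(shape = 6.2+6 = 12.2, rate = 2.6+3 = 5.6).
Posterior mean = shape/rate = 12.2/5.6 = 2.179.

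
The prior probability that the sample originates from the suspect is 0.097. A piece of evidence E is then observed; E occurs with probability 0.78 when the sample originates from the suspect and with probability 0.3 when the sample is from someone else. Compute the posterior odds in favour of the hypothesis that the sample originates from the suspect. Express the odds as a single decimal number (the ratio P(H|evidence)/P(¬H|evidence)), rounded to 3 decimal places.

Prior odds = 0.097/(1−0.097) = 0.10742.
Likelihood ratio for E = 0.78/0.3 = 2.6000.
Posterior odds = prior odds × LR = 0.27929.

Posterior odds ≈ 0.279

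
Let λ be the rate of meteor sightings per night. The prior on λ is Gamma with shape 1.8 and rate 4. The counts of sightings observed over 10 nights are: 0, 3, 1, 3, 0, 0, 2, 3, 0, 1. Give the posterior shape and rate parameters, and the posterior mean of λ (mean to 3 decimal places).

Posterior: Gamma(shape=14.8, rate=14); mean ≈ 1.057

Total count ∑xᵢ = 13 over n = 10 nights.
Gamma is conjugate to the Poisson likelihood: posterior is Gamma(shape = 1.8+13 = 14.8, rate = 4+10 = 14).
Posterior mean = shape/rate = 14.8/14 = 1.057.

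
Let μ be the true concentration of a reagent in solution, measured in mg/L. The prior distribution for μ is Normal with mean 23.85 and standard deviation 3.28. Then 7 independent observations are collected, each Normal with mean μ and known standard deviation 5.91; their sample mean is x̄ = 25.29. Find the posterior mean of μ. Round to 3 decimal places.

Posterior mean ≈ 24.834

With known σ, the Normal prior is conjugate. Weight on the data is w = (n/σ²)/(n/σ² + 1/τ₀²) = 0.200412/(0.200412+0.0929506) = 0.68315.
Posterior mean = w·x̄ + (1−w)·μ₀ = 0.68315·25.29 + 0.31685·23.85 = 24.834.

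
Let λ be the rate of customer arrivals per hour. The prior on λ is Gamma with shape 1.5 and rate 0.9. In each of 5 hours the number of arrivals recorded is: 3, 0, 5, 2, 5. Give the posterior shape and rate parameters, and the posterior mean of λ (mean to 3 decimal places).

Posterior: Gamma(shape=16.5, rate=5.9); mean ≈ 2.797

The Poisson likelihood adds the total count to the shape and the number of exposure periods to the rate. Here ∑xᵢ = 15 and n = 5, so shape 1.5→16.5 and rate 0.9→5.9.
E[λ | data] = 16.5/5.9 = 2.797.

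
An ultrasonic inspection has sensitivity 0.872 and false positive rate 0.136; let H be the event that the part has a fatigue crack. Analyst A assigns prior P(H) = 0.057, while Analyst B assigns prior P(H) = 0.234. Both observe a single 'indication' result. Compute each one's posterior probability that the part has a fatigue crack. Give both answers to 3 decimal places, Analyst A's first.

The likelihood ratio for an 'indication' result is 0.872/0.136 = 6.4118.
Analyst A: prior odds 0.057/0.943 = 0.060445; posterior odds 0.38756; posterior probability 0.279.
Analyst B: prior odds 0.234/0.766 = 0.30548; posterior odds 1.9587; posterior probability 0.662.

Analyst A: 0.279; Analyst B: 0.662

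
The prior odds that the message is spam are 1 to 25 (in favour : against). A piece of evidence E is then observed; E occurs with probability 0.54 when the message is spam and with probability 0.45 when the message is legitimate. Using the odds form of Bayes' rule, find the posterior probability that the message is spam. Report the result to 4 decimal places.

Posterior probability ≈ 0.0458

Prior odds = 1/25 = 0.040000.
Likelihood ratio for E = 0.54/0.45 = 1.2000.
Posterior odds = prior odds × LR = 0.048000.
Posterior probability = odds/(1+odds) = 0.048000/1.0480 = 0.0458.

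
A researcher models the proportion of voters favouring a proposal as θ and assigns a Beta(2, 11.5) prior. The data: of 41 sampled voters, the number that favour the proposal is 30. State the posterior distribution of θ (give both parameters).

Posterior: Beta(32, 22.5)

Observing 30 successes and 11 failures updates Beta(2, 11.5) by adding the success and failure counts to the two shape parameters: α = 2+30 = 32, β = 11.5+11 = 22.5.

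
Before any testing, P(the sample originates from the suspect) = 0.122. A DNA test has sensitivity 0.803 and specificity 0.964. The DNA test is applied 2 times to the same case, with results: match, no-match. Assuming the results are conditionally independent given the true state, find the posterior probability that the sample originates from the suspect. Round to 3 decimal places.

Posterior P(H) ≈ 0.388

Let H be the event that the sample originates from the suspect; start with P(H) = 0.122. P('match'|H) = 0.803, P('match'|¬H) = 0.036.
Update on result 1 ('match'): P(H) ← 0.803·0.1220 / (0.803·0.1220 + 0.036·0.8780) = 0.097966/0.12957 = 0.7561.
Update on result 2 ('no-match'): P(H) ← 0.197·0.7561 / (0.197·0.7561 + 0.964·0.2439) = 0.14894/0.38410 = 0.3878.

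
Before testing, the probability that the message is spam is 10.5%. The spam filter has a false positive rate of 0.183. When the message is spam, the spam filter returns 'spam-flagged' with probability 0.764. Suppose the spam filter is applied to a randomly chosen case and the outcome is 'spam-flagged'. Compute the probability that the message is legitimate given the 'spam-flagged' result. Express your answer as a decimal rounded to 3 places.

Write H for 'the message is spam'. Prior odds H:¬H = 0.105/0.895 = 0.11732. For the 'spam-flagged' outcome, the likelihood ratio is 0.764/0.183 = 4.1749.
Posterior odds = 0.11732 × 4.1749 = 0.48979, so P(H|E) = 0.48979/(1+0.48979) = 0.329. Then P(¬H|E) = 1 − 0.329 = 0.671.

P(¬H | E) ≈ 0.671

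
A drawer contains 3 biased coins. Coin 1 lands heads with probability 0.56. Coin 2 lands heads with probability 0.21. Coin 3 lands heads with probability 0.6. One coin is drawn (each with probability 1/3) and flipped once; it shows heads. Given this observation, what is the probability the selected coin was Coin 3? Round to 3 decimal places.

Tabulate prior·likelihood by source: [1] prior 0.333333, lik 0.56, product 0.1867; [2] prior 0.333333, lik 0.21, product 0.07000; [3] prior 0.333333, lik 0.6, product 0.2000.
Normalizing constant = 0.45667; the posterior for Coin 3 is its product over the sum, 0.2000/0.45667 = 0.438.

Posterior probability ≈ 0.438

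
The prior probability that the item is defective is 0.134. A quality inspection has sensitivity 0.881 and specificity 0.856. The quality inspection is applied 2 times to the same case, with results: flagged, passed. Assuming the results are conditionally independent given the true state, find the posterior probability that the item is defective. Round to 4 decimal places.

With H the event that the item is defective, the joint likelihood of the observed sequence is P(data|H) = 0.881·0.119 = 0.10484 and P(data|¬H) = 0.144·0.856 = 0.12326.
Bayes: P(H|data) = 0.134·0.10484 / (0.134·0.10484 + 0.866·0.12326) = 0.014048/0.12080 = 0.1163.

Posterior P(H) ≈ 0.1163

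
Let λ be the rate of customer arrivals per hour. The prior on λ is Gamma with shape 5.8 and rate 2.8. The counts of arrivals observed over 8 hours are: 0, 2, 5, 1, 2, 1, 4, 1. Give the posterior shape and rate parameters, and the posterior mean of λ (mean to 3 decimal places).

Total count ∑xᵢ = 16 over n = 8 hours.
Gamma is conjugate to the Poisson likelihood: posterior is Gamma(shape = 5.8+16 = 21.8, rate = 2.8+8 = 10.8).
E[λ | data] = 21.8/10.8 = 2.019.

Posterior: Gamma(shape=21.8, rate=10.8); mean ≈ 2.019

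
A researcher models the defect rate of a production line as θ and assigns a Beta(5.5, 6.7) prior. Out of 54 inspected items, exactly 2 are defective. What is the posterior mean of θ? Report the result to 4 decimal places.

Posterior mean ≈ 0.1133

The binomial likelihood is conjugate to the Beta prior: with 2 successes and 52 failures, the posterior is Beta(5.5+2, 6.7+52) = Beta(7.5, 58.7).
E[θ | data] = 7.5/(7.5+58.7) = 0.1133.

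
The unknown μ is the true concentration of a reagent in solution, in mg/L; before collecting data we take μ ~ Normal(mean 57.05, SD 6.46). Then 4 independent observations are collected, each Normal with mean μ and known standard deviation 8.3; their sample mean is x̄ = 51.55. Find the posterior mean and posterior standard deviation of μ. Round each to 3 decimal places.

With known σ, the Normal prior is conjugate. Weight on the data is w = (n/σ²)/(n/σ² + 1/τ₀²) = 0.0580636/(0.0580636+0.0239627) = 0.70787.
Posterior mean = w·x̄ + (1−w)·μ₀ = 0.70787·51.55 + 0.29213·57.05 = 53.157. Posterior variance = 1/(0.0580636+0.0239627) = 12.1912, so SD = 3.492.

Posterior mean ≈ 53.157; posterior SD ≈ 3.492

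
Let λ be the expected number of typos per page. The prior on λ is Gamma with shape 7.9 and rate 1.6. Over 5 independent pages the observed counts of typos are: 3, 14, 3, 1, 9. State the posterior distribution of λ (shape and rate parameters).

Posterior: Gamma(shape=37.9, rate=6.6)

Total count ∑xᵢ = 30 over n = 5 pages.
Gamma is conjugate to the Poisson likelihood: posterior is Gamma(shape = 7.9+30 = 37.9, rate = 1.6+5 = 6.6).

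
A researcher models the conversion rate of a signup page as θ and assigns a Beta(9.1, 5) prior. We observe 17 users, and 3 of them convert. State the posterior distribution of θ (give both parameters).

Posterior: Beta(12.1, 19)

Observing 3 successes and 14 failures updates Beta(9.1, 5) by adding the success and failure counts to the two shape parameters: α = 9.1+3 = 12.1, β = 5+14 = 19.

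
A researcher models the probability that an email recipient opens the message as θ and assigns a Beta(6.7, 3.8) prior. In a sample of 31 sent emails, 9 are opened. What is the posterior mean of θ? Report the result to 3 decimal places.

Posterior mean ≈ 0.378

Observing 9 successes and 22 failures updates Beta(6.7, 3.8) by adding the success and failure counts to the two shape parameters: α = 6.7+9 = 15.7, β = 3.8+22 = 25.8.
E[θ | data] = 15.7/(15.7+25.8) = 0.378.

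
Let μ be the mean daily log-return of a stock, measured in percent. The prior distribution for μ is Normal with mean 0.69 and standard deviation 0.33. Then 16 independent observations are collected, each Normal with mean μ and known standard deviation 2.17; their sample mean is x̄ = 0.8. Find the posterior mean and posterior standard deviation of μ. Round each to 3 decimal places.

Posterior mean ≈ 0.720; posterior SD ≈ 0.282

Prior precision 1/τ₀² = 1/0.33² = 9.18274; data precision n/σ² = 16/2.17² = 3.39782.
Posterior precision = 9.18274 + 3.39782 = 12.5806, giving posterior SD = 1/√12.5806 = 0.282.
Posterior mean = (9.18274·0.69 + 3.39782·0.8) / 12.5806 = 0.720.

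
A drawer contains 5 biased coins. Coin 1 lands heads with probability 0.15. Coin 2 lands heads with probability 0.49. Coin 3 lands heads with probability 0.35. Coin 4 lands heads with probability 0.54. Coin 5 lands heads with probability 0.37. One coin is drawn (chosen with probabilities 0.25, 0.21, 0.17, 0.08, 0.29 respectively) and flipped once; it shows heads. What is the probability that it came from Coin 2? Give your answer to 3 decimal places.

P(heads|C1) = 0.15; P(heads|C2) = 0.49; P(heads|C3) = 0.35; P(heads|C4) = 0.54; P(heads|C5) = 0.37.
Prior × likelihood for each source: 0.25·0.15=0.03750, 0.21·0.49=0.1029, 0.17·0.35=0.05950, 0.08·0.54=0.04320, 0.29·0.37=0.1073. Summing gives P(heads) = 0.35040.
P(Coin 2 | heads) = 0.1029 / 0.35040 = 0.294.

Posterior probability ≈ 0.294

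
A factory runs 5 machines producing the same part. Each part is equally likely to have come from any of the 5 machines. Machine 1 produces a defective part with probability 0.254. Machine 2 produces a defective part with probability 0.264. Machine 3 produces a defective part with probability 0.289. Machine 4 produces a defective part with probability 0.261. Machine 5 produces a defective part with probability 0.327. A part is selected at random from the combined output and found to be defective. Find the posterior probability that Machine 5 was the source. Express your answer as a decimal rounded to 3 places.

Tabulate prior·likelihood by source: [1] prior 0.2, lik 0.254, product 0.05080; [2] prior 0.2, lik 0.264, product 0.05280; [3] prior 0.2, lik 0.289, product 0.05780; [4] prior 0.2, lik 0.261, product 0.05220; [5] prior 0.2, lik 0.327, product 0.06540.
Normalizing constant = 0.27900; the posterior for Machine 5 is its product over the sum, 0.06540/0.27900 = 0.234.

Posterior probability ≈ 0.234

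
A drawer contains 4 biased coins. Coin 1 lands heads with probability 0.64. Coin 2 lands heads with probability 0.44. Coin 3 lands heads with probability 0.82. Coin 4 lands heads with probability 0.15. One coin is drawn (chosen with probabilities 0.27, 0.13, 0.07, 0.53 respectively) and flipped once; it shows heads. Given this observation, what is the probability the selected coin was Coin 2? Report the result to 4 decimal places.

Tabulate prior·likelihood by source: [1] prior 0.27, lik 0.64, product 0.1728; [2] prior 0.13, lik 0.44, product 0.05720; [3] prior 0.07, lik 0.82, product 0.05740; [4] prior 0.53, lik 0.15, product 0.07950.
Normalizing constant = 0.36690; the posterior for Coin 2 is its product over the sum, 0.05720/0.36690 = 0.1559.

Posterior probability ≈ 0.1559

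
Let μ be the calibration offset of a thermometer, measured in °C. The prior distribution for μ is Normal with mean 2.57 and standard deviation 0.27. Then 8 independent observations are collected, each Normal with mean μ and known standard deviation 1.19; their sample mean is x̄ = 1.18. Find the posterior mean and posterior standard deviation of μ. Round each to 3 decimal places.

With known σ, the Normal prior is conjugate. Weight on the data is w = (n/σ²)/(n/σ² + 1/τ₀²) = 5.64932/(5.64932+13.7174) = 0.29170.
Posterior mean = w·x̄ + (1−w)·μ₀ = 0.29170·1.18 + 0.70830·2.57 = 2.165. Posterior variance = 1/(5.64932+13.7174) = 0.0516349, so SD = 0.227.

Posterior mean ≈ 2.165; posterior SD ≈ 0.227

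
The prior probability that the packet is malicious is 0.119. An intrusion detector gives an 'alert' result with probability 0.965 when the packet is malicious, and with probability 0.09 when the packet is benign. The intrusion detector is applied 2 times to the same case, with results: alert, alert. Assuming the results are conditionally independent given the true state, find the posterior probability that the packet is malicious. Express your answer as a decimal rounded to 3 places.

Posterior P(H) ≈ 0.939

With H the event that the packet is malicious, the joint likelihood of the observed sequence is P(data|H) = 0.965·0.965 = 0.93122 and P(data|¬H) = 0.09·0.09 = 0.0081000.
Bayes: P(H|data) = 0.119·0.93122 / (0.119·0.93122 + 0.881·0.0081000) = 0.11082/0.11795 = 0.9395.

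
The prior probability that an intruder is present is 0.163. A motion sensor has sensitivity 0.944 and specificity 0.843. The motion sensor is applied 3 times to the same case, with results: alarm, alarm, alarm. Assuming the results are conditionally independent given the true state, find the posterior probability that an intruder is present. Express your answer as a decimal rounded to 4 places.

Let H be the event that an intruder is present; start with P(H) = 0.163. P('alarm'|H) = 0.944, P('alarm'|¬H) = 0.157.
Update on result 1 ('alarm'): P(H) ← 0.944·0.1630 / (0.944·0.1630 + 0.157·0.8370) = 0.15387/0.28528 = 0.5394.
Update on result 2 ('alarm'): P(H) ← 0.944·0.5394 / (0.944·0.5394 + 0.157·0.4606) = 0.50917/0.58148 = 0.8756.
Update on result 3 ('alarm'): P(H) ← 0.944·0.8756 / (0.944·0.8756 + 0.157·0.1244) = 0.82660/0.84612 = 0.9769.

Posterior P(H) ≈ 0.9769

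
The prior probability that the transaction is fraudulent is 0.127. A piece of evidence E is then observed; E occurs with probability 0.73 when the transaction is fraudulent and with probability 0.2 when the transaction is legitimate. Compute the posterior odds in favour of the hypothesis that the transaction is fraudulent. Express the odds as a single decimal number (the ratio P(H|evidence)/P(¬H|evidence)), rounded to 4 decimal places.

Posterior odds ≈ 0.5310

Prior odds = 0.127/(1−0.127) = 0.14548.
Likelihood ratio for E = 0.73/0.2 = 3.6500.
Posterior odds = prior odds × LR = 0.53099.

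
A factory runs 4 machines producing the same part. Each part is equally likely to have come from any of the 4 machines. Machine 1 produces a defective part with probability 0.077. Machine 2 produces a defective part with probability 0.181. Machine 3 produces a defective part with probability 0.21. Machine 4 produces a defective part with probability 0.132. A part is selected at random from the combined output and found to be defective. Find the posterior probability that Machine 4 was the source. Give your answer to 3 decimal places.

Posterior probability ≈ 0.220

Tabulate prior·likelihood by source: [1] prior 0.25, lik 0.077, product 0.01925; [2] prior 0.25, lik 0.181, product 0.04525; [3] prior 0.25, lik 0.21, product 0.05250; [4] prior 0.25, lik 0.132, product 0.03300.
Normalizing constant = 0.15000; the posterior for Machine 4 is its product over the sum, 0.03300/0.15000 = 0.220.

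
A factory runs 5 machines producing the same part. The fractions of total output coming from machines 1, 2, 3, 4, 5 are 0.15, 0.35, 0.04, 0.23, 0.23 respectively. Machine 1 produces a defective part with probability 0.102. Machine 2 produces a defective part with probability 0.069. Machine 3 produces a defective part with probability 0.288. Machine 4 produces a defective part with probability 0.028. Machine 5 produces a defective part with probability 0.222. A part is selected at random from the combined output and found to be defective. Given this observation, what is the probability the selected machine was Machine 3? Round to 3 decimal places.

Tabulate prior·likelihood by source: [1] prior 0.15, lik 0.102, product 0.01530; [2] prior 0.35, lik 0.069, product 0.02415; [3] prior 0.04, lik 0.288, product 0.01152; [4] prior 0.23, lik 0.028, product 0.006440; [5] prior 0.23, lik 0.222, product 0.05106.
Normalizing constant = 0.10847; the posterior for Machine 3 is its product over the sum, 0.01152/0.10847 = 0.106.

Posterior probability ≈ 0.106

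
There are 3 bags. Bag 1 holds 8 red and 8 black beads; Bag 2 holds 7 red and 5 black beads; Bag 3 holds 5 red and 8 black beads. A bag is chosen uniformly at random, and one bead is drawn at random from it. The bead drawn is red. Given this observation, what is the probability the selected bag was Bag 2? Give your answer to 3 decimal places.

Posterior probability ≈ 0.397

P(red|Bag 1) = 0.5; P(red|Bag 2) = 0.5833; P(red|Bag 3) = 0.3846.
Prior × likelihood for each source: 0.333333·0.5=0.1667, 0.333333·0.5833=0.1944, 0.333333·0.3846=0.1282. Summing gives P(red) = 0.48932.
P(Bag 2 | red) = 0.1944 / 0.48932 = 0.397.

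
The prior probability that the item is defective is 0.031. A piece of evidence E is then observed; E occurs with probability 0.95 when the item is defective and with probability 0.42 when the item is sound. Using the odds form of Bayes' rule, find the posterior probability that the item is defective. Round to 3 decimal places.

Prior odds = 0.031/(1−0.031) = 0.031992.
Likelihood ratio for E = 0.95/0.42 = 2.2619.
Posterior odds = prior odds × LR = 0.072362.
Posterior probability = odds/(1+odds) = 0.072362/1.0724 = 0.067.

Posterior probability ≈ 0.067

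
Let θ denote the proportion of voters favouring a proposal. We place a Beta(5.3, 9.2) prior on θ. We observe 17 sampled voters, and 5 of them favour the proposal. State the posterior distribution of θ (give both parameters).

Posterior: Beta(10.3, 21.2)

The binomial likelihood is conjugate to the Beta prior: with 5 successes and 12 failures, the posterior is Beta(5.3+5, 9.2+12) = Beta(10.3, 21.2).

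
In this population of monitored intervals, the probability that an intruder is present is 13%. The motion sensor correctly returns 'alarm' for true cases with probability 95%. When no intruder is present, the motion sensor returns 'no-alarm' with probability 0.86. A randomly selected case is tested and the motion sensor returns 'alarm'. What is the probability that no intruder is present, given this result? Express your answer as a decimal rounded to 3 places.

P(¬H | E) ≈ 0.497

Let H be the event that an intruder is present. P(H) = 0.13, so P(¬H) = 0.87. With E the 'alarm' result, P(E|H) = 0.95 and P(E|¬H) = 0.14.
P(E) = 0.95·0.13 + 0.14·0.87 = 0.12350 + 0.12180 = 0.24530.
By Bayes' theorem, P(H|E) = 0.12350 / 0.24530 = 0.503. Hence P(¬H|E) = 1 − 0.503 = 0.497.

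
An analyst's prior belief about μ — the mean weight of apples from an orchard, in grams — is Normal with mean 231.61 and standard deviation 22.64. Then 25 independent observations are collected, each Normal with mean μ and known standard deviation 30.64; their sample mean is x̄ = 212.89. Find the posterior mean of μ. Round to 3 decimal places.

With known σ, the Normal prior is conjugate. Weight on the data is w = (n/σ²)/(n/σ² + 1/τ₀²) = 0.0266295/(0.0266295+0.00195095) = 0.93174.
Posterior mean = w·x̄ + (1−w)·μ₀ = 0.93174·212.89 + 0.068262·231.61 = 214.168.

Posterior mean ≈ 214.168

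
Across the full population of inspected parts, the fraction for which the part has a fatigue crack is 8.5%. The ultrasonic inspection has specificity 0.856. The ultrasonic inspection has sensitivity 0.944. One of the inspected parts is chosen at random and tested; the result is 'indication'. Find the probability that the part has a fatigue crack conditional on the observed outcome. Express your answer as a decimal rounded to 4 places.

Write H for 'the part has a fatigue crack'. Prior odds H:¬H = 0.085/0.915 = 0.092896. For the 'indication' outcome, the likelihood ratio is 0.944/0.144 = 6.5556.
Posterior odds = 0.092896 × 6.5556 = 0.60899, so P(H|E) = 0.60899/(1+0.60899) = 0.3785.

P(H | E) ≈ 0.3785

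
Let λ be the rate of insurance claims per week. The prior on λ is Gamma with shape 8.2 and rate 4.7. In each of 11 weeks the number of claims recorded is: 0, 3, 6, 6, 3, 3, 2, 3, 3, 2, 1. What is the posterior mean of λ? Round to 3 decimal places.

Posterior mean ≈ 2.561

The Poisson likelihood adds the total count to the shape and the number of exposure periods to the rate. Here ∑xᵢ = 32 and n = 11, so shape 8.2→40.2 and rate 4.7→15.7.
E[λ | data] = 40.2/15.7 = 2.561.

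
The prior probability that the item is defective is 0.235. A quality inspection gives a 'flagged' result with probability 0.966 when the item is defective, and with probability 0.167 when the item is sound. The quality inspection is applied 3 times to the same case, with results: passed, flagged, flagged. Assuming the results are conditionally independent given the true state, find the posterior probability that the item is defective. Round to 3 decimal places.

Let H be the event that the item is defective; start with P(H) = 0.235. P('flagged'|H) = 0.966, P('flagged'|¬H) = 0.167.
Update on result 1 ('passed'): P(H) ← 0.034·0.2350 / (0.034·0.2350 + 0.833·0.7650) = 0.0079900/0.64524 = 0.0124.
Update on result 2 ('flagged'): P(H) ← 0.966·0.0124 / (0.966·0.0124 + 0.167·0.9876) = 0.011962/0.17689 = 0.0676.
Update on result 3 ('flagged'): P(H) ← 0.966·0.0676 / (0.966·0.0676 + 0.167·0.9324) = 0.065324/0.22103 = 0.2955.

Posterior P(H) ≈ 0.296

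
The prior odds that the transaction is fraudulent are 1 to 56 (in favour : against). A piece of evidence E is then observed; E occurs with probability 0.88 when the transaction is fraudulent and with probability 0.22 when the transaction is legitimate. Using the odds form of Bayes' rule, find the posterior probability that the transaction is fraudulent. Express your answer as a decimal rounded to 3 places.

Prior odds = 1/56 = 0.017857.
Likelihood ratio for E = 0.88/0.22 = 4.0000.
Posterior odds = prior odds × LR = 0.071429.
Posterior probability = odds/(1+odds) = 0.071429/1.0714 = 0.067.

Posterior probability ≈ 0.067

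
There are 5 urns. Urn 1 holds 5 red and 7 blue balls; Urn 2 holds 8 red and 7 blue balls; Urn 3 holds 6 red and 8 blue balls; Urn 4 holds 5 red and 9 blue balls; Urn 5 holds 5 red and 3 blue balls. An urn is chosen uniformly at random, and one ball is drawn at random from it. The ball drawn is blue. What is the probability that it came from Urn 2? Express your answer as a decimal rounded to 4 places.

P(blue|Urn 1) = 0.5833; P(blue|Urn 2) = 0.4667; P(blue|Urn 3) = 0.5714; P(blue|Urn 4) = 0.6429; P(blue|Urn 5) = 0.375.
Prior × likelihood for each source: 0.2·0.5833=0.1167, 0.2·0.4667=0.09333, 0.2·0.5714=0.1143, 0.2·0.6429=0.1286, 0.2·0.375=0.07500. Summing gives P(blue) = 0.52786.
P(Urn 2 | blue) = 0.09333 / 0.52786 = 0.1768.

Posterior probability ≈ 0.1768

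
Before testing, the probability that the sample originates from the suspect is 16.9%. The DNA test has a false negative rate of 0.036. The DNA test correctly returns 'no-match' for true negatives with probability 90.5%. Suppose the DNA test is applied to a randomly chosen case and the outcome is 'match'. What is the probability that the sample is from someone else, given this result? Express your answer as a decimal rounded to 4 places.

P(¬H | E) ≈ 0.3264

Write H for 'the sample originates from the suspect'. Prior odds H:¬H = 0.169/0.831 = 0.20337. For the 'match' outcome, the likelihood ratio is 0.964/0.095 = 10.147.
Posterior odds = 0.20337 × 10.147 = 2.0637, so P(H|E) = 2.0637/(1+2.0637) = 0.6736. Then P(¬H|E) = 1 − 0.6736 = 0.3264.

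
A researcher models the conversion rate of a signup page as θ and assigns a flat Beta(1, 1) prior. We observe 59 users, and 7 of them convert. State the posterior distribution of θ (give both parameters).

Posterior: Beta(8, 53)

Observing 7 successes and 52 failures updates Beta(1, 1) by adding the success and failure counts to the two shape parameters: α = 1+7 = 8, β = 1+52 = 53.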